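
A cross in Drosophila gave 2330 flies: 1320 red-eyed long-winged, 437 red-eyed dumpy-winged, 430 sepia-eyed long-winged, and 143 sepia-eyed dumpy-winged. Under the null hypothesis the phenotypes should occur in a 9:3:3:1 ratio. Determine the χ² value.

Expected counts for N = 2330 under a 9:3:3:1 ratio (total parts = 16):
  red-eyed long-winged: 2330 × 9/16 = 1310.625
  red-eyed dumpy-winged: 2330 × 3/16 = 436.875
  sepia-eyed long-winged: 2330 × 3/16 = 436.875
  sepia-eyed dumpy-winged: 2330 × 1/16 = 145.625
χ² = Σ (O − E)² / E
  red-eyed long-winged: (1320 − 1310.625)² / 1310.625 = 0.0671
  red-eyed dumpy-winged: (437 − 436.875)² / 436.875 = 0.0000
  sepia-eyed long-winged: (430 − 436.875)² / 436.875 = 0.1082
  sepia-eyed dumpy-winged: (143 − 145.625)² / 145.625 = 0.0473
χ² = 0.0671 + 0.0000 + 0.1082 + 0.0473 = 0.2226 ≈ 0.223

0.223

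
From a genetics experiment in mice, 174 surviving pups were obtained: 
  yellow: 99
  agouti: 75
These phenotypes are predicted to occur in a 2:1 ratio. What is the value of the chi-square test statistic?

7.474

Expected counts for N = 174 under a 2:1 ratio (total parts = 3):
  yellow: 174 × 2/3 = 116
  agouti: 174 × 1/3 = 58
χ² = Σ (O − E)² / E
  yellow: (99 − 116)² / 116 = 2.4914
  agouti: (75 − 58)² / 58 = 4.9828
χ² = 2.4914 + 4.9828 = 7.4742 ≈ 7.474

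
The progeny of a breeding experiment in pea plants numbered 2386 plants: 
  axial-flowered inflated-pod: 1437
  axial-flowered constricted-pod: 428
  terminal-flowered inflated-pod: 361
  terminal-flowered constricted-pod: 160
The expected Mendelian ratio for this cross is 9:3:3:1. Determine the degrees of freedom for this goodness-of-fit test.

3

A goodness-of-fit test with 4 phenotype classes has df = 4 − 1 = 3.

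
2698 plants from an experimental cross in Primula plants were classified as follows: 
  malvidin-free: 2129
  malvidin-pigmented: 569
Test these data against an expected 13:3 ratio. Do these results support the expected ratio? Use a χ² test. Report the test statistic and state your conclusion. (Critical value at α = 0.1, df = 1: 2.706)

Total ratio parts = 16. Expected numbers out of 2698:
  malvidin-free: 2698 × 13/16 = 2192.125
  malvidin-pigmented: 2698 × 3/16 = 505.875
χ² = Σ (O − E)² / E
  malvidin-free: (2129 − 2192.125)² / 2192.125 = 1.8178
  malvidin-pigmented: (569 − 505.875)² / 505.875 = 7.8770
χ² = 1.8178 + 7.8770 = 9.6948 ≈ 9.695
Degrees of freedom = 2 − 1 = 1; critical value at α = 0.1 is 2.706.
Since 9.695 > 2.706, we reject the null hypothesis — the data do not fit the 13:3 ratio.

9.695; not consistent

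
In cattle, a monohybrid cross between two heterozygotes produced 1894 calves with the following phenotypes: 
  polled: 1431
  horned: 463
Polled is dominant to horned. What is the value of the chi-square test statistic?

For a monohybrid cross between heterozygotes with complete dominance, the expected phenotypic ratio is 3:1.
Under the 3:1 hypothesis (Σ ratio = 4, N = 1894):
  polled: 1894 × 3/4 = 1420.5
  horned: 1894 × 1/4 = 473.5
χ² = Σ (O − E)² / E
  polled: (1431 − 1420.5)² / 1420.5 = 0.0776
  horned: (463 − 473.5)² / 473.5 = 0.2328
χ² = 0.0776 + 0.2328 = 0.3104 ≈ 0.310

0.310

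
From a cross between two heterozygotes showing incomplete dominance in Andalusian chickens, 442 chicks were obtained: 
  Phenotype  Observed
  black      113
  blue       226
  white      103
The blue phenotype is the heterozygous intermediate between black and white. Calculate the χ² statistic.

0.679

With incomplete dominance, a heterozygote × heterozygote cross gives a 1:2:1 phenotypic ratio.
Expected counts for N = 442 under a 1:2:1 ratio (total parts = 4):
  black: 442 × 1/4 = 110.5
  blue: 442 × 2/4 = 221
  white: 442 × 1/4 = 110.5
χ² = Σ (O − E)² / E
  black: (113 − 110.5)² / 110.5 = 0.0566
  blue: (226 − 221)² / 221 = 0.1131
  white: (103 − 110.5)² / 110.5 = 0.5090
χ² = 0.0566 + 0.1131 + 0.5090 = 0.6787 ≈ 0.679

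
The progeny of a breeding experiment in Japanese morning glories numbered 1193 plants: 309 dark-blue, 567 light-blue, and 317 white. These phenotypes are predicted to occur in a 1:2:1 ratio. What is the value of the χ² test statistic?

3.025

Under the 1:2:1 hypothesis (Σ ratio = 4, N = 1193):
  dark-blue: 1193 × 1/4 = 298.25
  light-blue: 1193 × 2/4 = 596.5
  white: 1193 × 1/4 = 298.25
χ² = Σ (O − E)² / E
  dark-blue: (309 − 298.25)² / 298.25 = 0.3875
  light-blue: (567 − 596.5)² / 596.5 = 1.4589
  white: (317 − 298.25)² / 298.25 = 1.1788
χ² = 0.3875 + 1.4589 + 1.1788 = 3.0252 ≈ 3.025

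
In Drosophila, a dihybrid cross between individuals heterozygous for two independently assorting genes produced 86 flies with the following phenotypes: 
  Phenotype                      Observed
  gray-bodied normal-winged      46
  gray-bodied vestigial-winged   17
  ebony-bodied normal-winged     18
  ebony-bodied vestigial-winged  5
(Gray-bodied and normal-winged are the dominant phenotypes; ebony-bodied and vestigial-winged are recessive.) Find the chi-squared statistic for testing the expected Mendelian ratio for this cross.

A dihybrid F₂ with independent assortment and complete dominance at both loci gives a 9:3:3:1 phenotypic ratio.
The 9:3:3:1 ratio has 16 parts, so with N = 86 the expected counts are:
  gray-bodied normal-winged: 86 × 9/16 = 48.375
  gray-bodied vestigial-winged: 86 × 3/16 = 16.125
  ebony-bodied normal-winged: 86 × 3/16 = 16.125
  ebony-bodied vestigial-winged: 86 × 1/16 = 5.375
χ² = Σ (O − E)² / E
  gray-bodied normal-winged: (46 − 48.375)² / 48.375 = 0.1166
  gray-bodied vestigial-winged: (17 − 16.125)² / 16.125 = 0.0475
  ebony-bodied normal-winged: (18 − 16.125)² / 16.125 = 0.2180
  ebony-bodied vestigial-winged: (5 − 5.375)² / 5.375 = 0.0262
χ² = 0.1166 + 0.0475 + 0.2180 + 0.0262 = 0.4083 ≈ 0.408

0.408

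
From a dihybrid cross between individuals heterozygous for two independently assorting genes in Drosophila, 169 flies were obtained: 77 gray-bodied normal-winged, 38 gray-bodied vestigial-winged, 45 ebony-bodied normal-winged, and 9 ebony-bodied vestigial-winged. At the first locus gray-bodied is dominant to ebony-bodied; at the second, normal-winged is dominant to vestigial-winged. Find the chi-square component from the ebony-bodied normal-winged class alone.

A dihybrid F₂ with independent assortment and complete dominance at both loci gives a 9:3:3:1 phenotypic ratio.
The 9:3:3:1 ratio has 16 parts, so with N = 169 the expected counts are:
  gray-bodied normal-winged: 169 × 9/16 = 95.0625
  gray-bodied vestigial-winged: 169 × 3/16 = 31.6875
  ebony-bodied normal-winged: 169 × 3/16 = 31.6875
  ebony-bodied vestigial-winged: 169 × 1/16 = 10.5625
Contribution of ebony-bodied normal-winged: (45 − 31.6875)² / 31.6875 = 5.5928

5.593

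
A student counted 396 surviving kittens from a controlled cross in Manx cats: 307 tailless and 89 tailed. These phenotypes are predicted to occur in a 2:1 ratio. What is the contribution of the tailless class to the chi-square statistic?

Under the 2:1 hypothesis (Σ ratio = 3, N = 396):
  tailless: 396 × 2/3 = 264
  tailed: 396 × 1/3 = 132
Contribution of tailless: (307 − 264)² / 264 = 7.0038

7.004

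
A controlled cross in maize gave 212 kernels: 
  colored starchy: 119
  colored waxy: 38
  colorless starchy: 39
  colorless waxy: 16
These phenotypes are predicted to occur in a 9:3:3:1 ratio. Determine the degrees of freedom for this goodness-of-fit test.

A goodness-of-fit test with 4 phenotype classes has df = 4 − 1 = 3.

3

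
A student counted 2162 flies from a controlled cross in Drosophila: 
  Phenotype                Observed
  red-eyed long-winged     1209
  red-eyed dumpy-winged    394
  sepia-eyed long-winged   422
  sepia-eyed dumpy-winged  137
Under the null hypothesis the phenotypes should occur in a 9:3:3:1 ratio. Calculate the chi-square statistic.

Expected counts for N = 2162 under a 9:3:3:1 ratio (total parts = 16):
  red-eyed long-winged: 2162 × 9/16 = 1216.125
  red-eyed dumpy-winged: 2162 × 3/16 = 405.375
  sepia-eyed long-winged: 2162 × 3/16 = 405.375
  sepia-eyed dumpy-winged: 2162 × 1/16 = 135.125
χ² = Σ (O − E)² / E
  red-eyed long-winged: (1209 − 1216.125)² / 1216.125 = 0.0417
  red-eyed dumpy-winged: (394 − 405.375)² / 405.375 = 0.3192
  sepia-eyed long-winged: (422 − 405.375)² / 405.375 = 0.6818
  sepia-eyed dumpy-winged: (137 − 135.125)² / 135.125 = 0.0260
χ² = 0.0417 + 0.3192 + 0.6818 + 0.0260 = 1.0687 ≈ 1.069

1.069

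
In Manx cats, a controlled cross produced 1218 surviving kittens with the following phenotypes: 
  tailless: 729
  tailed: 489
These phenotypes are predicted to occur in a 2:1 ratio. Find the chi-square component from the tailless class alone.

8.484

Under the 2:1 hypothesis (Σ ratio = 3, N = 1218):
  tailless: 1218 × 2/3 = 812
  tailed: 1218 × 1/3 = 406
Contribution of tailless: (729 − 812)² / 812 = 8.4840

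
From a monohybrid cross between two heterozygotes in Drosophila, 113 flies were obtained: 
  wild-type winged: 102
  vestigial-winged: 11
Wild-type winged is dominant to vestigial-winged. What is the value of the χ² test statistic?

14.044

For a monohybrid cross between heterozygotes with complete dominance, the expected phenotypic ratio is 3:1.
Under the 3:1 hypothesis (Σ ratio = 4, N = 113):
  wild-type winged: 113 × 3/4 = 84.75
  vestigial-winged: 113 × 1/4 = 28.25
χ² = Σ (O − E)² / E
  wild-type winged: (102 − 84.75)² / 84.75 = 3.5111
  vestigial-winged: (11 − 28.25)² / 28.25 = 10.5332
χ² = 3.5111 + 10.5332 = 14.0443 ≈ 14.044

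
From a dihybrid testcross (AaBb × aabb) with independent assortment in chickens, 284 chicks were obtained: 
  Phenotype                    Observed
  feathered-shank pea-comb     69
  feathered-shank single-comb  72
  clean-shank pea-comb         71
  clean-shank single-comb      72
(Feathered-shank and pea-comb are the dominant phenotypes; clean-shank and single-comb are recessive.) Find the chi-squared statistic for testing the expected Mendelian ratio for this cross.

A dihybrid testcross with independent assortment gives a 1:1:1:1 ratio.
The 1:1:1:1 ratio has 4 parts, so with N = 284 the expected counts are:
  feathered-shank pea-comb: 284 × 1/4 = 71
  feathered-shank single-comb: 284 × 1/4 = 71
  clean-shank pea-comb: 284 × 1/4 = 71
  clean-shank single-comb: 284 × 1/4 = 71
χ² = Σ (O − E)² / E
  feathered-shank pea-comb: (69 − 71)² / 71 = 0.0563
  feathered-shank single-comb: (72 − 71)² / 71 = 0.0141
  clean-shank pea-comb: (71 − 71)² / 71 = 0.0000
  clean-shank single-comb: (72 − 71)² / 71 = 0.0141
χ² = 0.0563 + 0.0141 + 0.0000 + 0.0141 = 0.0845 ≈ 0.085

0.085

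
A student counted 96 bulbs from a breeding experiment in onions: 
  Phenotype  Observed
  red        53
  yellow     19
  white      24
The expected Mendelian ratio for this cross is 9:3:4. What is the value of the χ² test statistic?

Expected counts for N = 96 under a 9:3:4 ratio (total parts = 16):
  red: 96 × 9/16 = 54
  yellow: 96 × 3/16 = 18
  white: 96 × 4/16 = 24
χ² = Σ (O − E)² / E
  red: (53 − 54)² / 54 = 0.0185
  yellow: (19 − 18)² / 18 = 0.0556
  white: (24 − 24)² / 24 = 0.0000
χ² = 0.0185 + 0.0556 + 0.0000 = 0.0741 ≈ 0.074

0.074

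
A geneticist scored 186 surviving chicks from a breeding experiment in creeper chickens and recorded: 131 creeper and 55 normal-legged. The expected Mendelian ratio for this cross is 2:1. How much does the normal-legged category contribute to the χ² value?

0.790

Total ratio parts = 3. Expected numbers out of 186:
  creeper: 186 × 2/3 = 124
  normal-legged: 186 × 1/3 = 62
Contribution of normal-legged: (55 − 62)² / 62 = 0.7903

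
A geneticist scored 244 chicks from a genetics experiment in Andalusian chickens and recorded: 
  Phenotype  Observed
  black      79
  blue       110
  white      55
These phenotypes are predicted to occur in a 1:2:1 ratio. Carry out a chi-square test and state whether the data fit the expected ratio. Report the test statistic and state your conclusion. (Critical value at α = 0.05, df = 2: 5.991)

The 1:2:1 ratio has 4 parts, so with N = 244 the expected counts are:
  black: 244 × 1/4 = 61
  blue: 244 × 2/4 = 122
  white: 244 × 1/4 = 61
χ² = Σ (O − E)² / E
  black: (79 − 61)² / 61 = 5.3115
  blue: (110 − 122)² / 122 = 1.1803
  white: (55 − 61)² / 61 = 0.5902
χ² = 5.3115 + 1.1803 + 0.5902 = 7.082
Degrees of freedom = 3 − 1 = 2; critical value at α = 0.05 is 5.991.
Since 7.082 > 5.991, we reject the null hypothesis — the data do not fit the 1:2:1 ratio.

7.082; not consistent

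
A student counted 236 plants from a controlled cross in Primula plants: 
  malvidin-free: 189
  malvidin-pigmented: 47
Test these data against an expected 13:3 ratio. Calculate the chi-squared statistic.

0.210

Total ratio parts = 16. Expected numbers out of 236:
  malvidin-free: 236 × 13/16 = 191.75
  malvidin-pigmented: 236 × 3/16 = 44.25
χ² = Σ (O − E)² / E
  malvidin-free: (189 − 191.75)² / 191.75 = 0.0394
  malvidin-pigmented: (47 − 44.25)² / 44.25 = 0.1709
χ² = 0.0394 + 0.1709 = 0.2103 ≈ 0.210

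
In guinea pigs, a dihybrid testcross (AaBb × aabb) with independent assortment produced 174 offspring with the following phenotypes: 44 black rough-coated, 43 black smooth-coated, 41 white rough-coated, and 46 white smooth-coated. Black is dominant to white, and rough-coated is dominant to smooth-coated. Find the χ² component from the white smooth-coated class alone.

0.144

A dihybrid testcross with independent assortment gives a 1:1:1:1 ratio.
Under the 1:1:1:1 hypothesis (Σ ratio = 4, N = 174):
  black rough-coated: 174 × 1/4 = 43.5
  black smooth-coated: 174 × 1/4 = 43.5
  white rough-coated: 174 × 1/4 = 43.5
  white smooth-coated: 174 × 1/4 = 43.5
Contribution of white smooth-coated: (46 − 43.5)² / 43.5 = 0.1437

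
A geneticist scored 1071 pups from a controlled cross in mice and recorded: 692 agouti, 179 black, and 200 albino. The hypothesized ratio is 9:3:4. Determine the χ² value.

32.827

The 9:3:4 ratio has 16 parts, so with N = 1071 the expected counts are:
  agouti: 1071 × 9/16 = 602.4375
  black: 1071 × 3/16 = 200.8125
  albino: 1071 × 4/16 = 267.75
χ² = Σ (O − E)² / E
  agouti: (692 − 602.4375)² / 602.4375 = 13.3150
  black: (179 − 200.8125)² / 200.8125 = 2.3693
  albino: (200 − 267.75)² / 267.75 = 17.1431
χ² = 13.3150 + 2.3693 + 17.1431 = 32.8274 ≈ 32.827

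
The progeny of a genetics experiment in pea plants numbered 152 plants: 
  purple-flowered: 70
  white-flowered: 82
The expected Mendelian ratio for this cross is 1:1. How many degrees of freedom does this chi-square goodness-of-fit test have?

1

A goodness-of-fit test with 2 phenotype classes has df = 2 − 1 = 1.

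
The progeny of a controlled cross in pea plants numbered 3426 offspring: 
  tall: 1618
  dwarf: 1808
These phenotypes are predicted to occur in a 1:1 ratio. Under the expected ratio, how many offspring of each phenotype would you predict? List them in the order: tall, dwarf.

1713, 1713

Expected counts for N = 3426 under a 1:1 ratio (total parts = 2):
  tall: 3426 × 1/2 = 1713
  dwarf: 3426 × 1/2 = 1713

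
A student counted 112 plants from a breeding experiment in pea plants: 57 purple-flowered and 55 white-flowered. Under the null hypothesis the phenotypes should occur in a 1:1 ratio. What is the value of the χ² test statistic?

0.036

Expected counts for N = 112 under a 1:1 ratio (total parts = 2):
  purple-flowered: 112 × 1/2 = 56
  white-flowered: 112 × 1/2 = 56
χ² = Σ (O − E)² / E
  purple-flowered: (57 − 56)² / 56 = 0.0179
  white-flowered: (55 − 56)² / 56 = 0.0179
χ² = 0.0179 + 0.0179 = 0.0358 ≈ 0.036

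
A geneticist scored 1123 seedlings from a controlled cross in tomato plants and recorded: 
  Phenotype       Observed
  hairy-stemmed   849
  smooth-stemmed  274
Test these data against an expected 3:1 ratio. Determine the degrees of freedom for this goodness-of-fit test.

1

A goodness-of-fit test with 2 phenotype classes has df = 2 − 1 = 1.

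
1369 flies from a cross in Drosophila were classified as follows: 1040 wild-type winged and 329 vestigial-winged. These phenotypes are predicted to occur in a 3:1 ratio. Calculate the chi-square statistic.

0.684

The 3:1 ratio has 4 parts, so with N = 1369 the expected counts are:
  wild-type winged: 1369 × 3/4 = 1026.75
  vestigial-winged: 1369 × 1/4 = 342.25
χ² = Σ (O − E)² / E
  wild-type winged: (1040 − 1026.75)² / 1026.75 = 0.1710
  vestigial-winged: (329 − 342.25)² / 342.25 = 0.5130
χ² = 0.1710 + 0.5130 = 0.684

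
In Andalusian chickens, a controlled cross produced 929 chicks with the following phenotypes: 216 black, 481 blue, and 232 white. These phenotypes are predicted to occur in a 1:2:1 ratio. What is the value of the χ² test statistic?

Total ratio parts = 4. Expected numbers out of 929:
  black: 929 × 1/4 = 232.25
  blue: 929 × 2/4 = 464.5
  white: 929 × 1/4 = 232.25
χ² = Σ (O − E)² / E
  black: (216 − 232.25)² / 232.25 = 1.1370
  blue: (481 − 464.5)² / 464.5 = 0.5861
  white: (232 − 232.25)² / 232.25 = 0.0003
χ² = 1.1370 + 0.5861 + 0.0003 = 1.7234 ≈ 1.723

1.723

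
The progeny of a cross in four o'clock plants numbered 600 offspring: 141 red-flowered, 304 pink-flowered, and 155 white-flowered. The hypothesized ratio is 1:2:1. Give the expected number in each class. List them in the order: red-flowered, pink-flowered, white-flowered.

Expected counts for N = 600 under a 1:2:1 ratio (total parts = 4):
  red-flowered: 600 × 1/4 = 150
  pink-flowered: 600 × 2/4 = 300
  white-flowered: 600 × 1/4 = 150

150, 300, 150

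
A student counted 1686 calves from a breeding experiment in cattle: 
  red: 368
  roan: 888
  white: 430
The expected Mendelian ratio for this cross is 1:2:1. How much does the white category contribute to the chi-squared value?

0.171

Under the 1:2:1 hypothesis (Σ ratio = 4, N = 1686):
  red: 1686 × 1/4 = 421.5
  roan: 1686 × 2/4 = 843
  white: 1686 × 1/4 = 421.5
Contribution of white: (430 − 421.5)² / 421.5 = 0.1714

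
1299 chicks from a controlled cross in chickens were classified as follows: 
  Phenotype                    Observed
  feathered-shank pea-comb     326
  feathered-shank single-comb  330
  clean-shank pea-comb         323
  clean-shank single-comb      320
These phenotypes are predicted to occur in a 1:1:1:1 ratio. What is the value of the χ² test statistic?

The 1:1:1:1 ratio has 4 parts, so with N = 1299 the expected counts are:
  feathered-shank pea-comb: 1299 × 1/4 = 324.75
  feathered-shank single-comb: 1299 × 1/4 = 324.75
  clean-shank pea-comb: 1299 × 1/4 = 324.75
  clean-shank single-comb: 1299 × 1/4 = 324.75
χ² = Σ (O − E)² / E
  feathered-shank pea-comb: (326 − 324.75)² / 324.75 = 0.0048
  feathered-shank single-comb: (330 − 324.75)² / 324.75 = 0.0849
  clean-shank pea-comb: (323 − 324.75)² / 324.75 = 0.0094
  clean-shank single-comb: (320 − 324.75)² / 324.75 = 0.0695
χ² = 0.0048 + 0.0849 + 0.0094 + 0.0695 = 0.1686 ≈ 0.169

0.169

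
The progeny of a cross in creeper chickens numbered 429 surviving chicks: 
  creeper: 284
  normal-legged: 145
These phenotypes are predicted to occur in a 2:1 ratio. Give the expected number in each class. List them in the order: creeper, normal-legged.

286, 143

Total ratio parts = 3. Expected numbers out of 429:
  creeper: 429 × 2/3 = 286
  normal-legged: 429 × 1/3 = 143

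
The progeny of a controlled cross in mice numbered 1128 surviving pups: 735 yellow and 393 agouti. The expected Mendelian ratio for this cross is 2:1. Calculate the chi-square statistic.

1.153

Under the 2:1 hypothesis (Σ ratio = 3, N = 1128):
  yellow: 1128 × 2/3 = 752
  agouti: 1128 × 1/3 = 376
χ² = Σ (O − E)² / E
  yellow: (735 − 752)² / 752 = 0.3843
  agouti: (393 − 376)² / 376 = 0.7686
χ² = 0.3843 + 0.7686 = 1.1529 ≈ 1.153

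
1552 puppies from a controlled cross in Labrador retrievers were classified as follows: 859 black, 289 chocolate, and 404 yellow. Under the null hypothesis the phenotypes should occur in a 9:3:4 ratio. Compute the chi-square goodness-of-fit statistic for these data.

0.898

Under the 9:3:4 hypothesis (Σ ratio = 16, N = 1552):
  black: 1552 × 9/16 = 873
  chocolate: 1552 × 3/16 = 291
  yellow: 1552 × 4/16 = 388
χ² = Σ (O − E)² / E
  black: (859 − 873)² / 873 = 0.2245
  chocolate: (289 − 291)² / 291 = 0.0137
  yellow: (404 − 388)² / 388 = 0.6598
χ² = 0.2245 + 0.0137 + 0.6598 = 0.898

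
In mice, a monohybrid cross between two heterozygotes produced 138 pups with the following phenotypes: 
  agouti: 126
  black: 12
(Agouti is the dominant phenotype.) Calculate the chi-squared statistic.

For a monohybrid cross between heterozygotes with complete dominance, the expected phenotypic ratio is 3:1.
Under the 3:1 hypothesis (Σ ratio = 4, N = 138):
  agouti: 138 × 3/4 = 103.5
  black: 138 × 1/4 = 34.5
χ² = Σ (O − E)² / E
  agouti: (126 − 103.5)² / 103.5 = 4.8913
  black: (12 − 34.5)² / 34.5 = 14.6739
χ² = 4.8913 + 14.6739 = 19.5652 ≈ 19.565

19.565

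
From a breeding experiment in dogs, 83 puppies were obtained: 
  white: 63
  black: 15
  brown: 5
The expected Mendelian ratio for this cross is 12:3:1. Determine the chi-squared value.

0.036

The 12:3:1 ratio has 16 parts, so with N = 83 the expected counts are:
  white: 83 × 12/16 = 62.25
  black: 83 × 3/16 = 15.5625
  brown: 83 × 1/16 = 5.1875
χ² = Σ (O − E)² / E
  white: (63 − 62.25)² / 62.25 = 0.0090
  black: (15 − 15.5625)² / 15.5625 = 0.0203
  brown: (5 − 5.1875)² / 5.1875 = 0.0068
χ² = 0.0090 + 0.0203 + 0.0068 = 0.0361 ≈ 0.036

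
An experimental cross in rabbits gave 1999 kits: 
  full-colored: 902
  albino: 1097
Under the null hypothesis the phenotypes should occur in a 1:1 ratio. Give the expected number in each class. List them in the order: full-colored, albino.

999.5, 999.5

Expected counts for N = 1999 under a 1:1 ratio (total parts = 2):
  full-colored: 1999 × 1/2 = 999.5
  albino: 1999 × 1/2 = 999.5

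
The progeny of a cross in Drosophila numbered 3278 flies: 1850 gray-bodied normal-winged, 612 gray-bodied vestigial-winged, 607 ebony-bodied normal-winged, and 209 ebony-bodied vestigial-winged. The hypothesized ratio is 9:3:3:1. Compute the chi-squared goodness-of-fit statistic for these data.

0.209

Under the 9:3:3:1 hypothesis (Σ ratio = 16, N = 3278):
  gray-bodied normal-winged: 3278 × 9/16 = 1843.875
  gray-bodied vestigial-winged: 3278 × 3/16 = 614.625
  ebony-bodied normal-winged: 3278 × 3/16 = 614.625
  ebony-bodied vestigial-winged: 3278 × 1/16 = 204.875
χ² = Σ (O − E)² / E
  gray-bodied normal-winged: (1850 − 1843.875)² / 1843.875 = 0.0203
  gray-bodied vestigial-winged: (612 − 614.625)² / 614.625 = 0.0112
  ebony-bodied normal-winged: (607 − 614.625)² / 614.625 = 0.0946
  ebony-bodied vestigial-winged: (209 − 204.875)² / 204.875 = 0.0831
χ² = 0.0203 + 0.0112 + 0.0946 + 0.0831 = 0.2092 ≈ 0.209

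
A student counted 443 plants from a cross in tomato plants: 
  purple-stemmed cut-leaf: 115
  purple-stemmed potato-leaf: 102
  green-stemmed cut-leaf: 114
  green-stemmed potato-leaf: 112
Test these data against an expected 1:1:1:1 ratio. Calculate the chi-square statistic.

0.964

Expected counts for N = 443 under a 1:1:1:1 ratio (total parts = 4):
  purple-stemmed cut-leaf: 443 × 1/4 = 110.75
  purple-stemmed potato-leaf: 443 × 1/4 = 110.75
  green-stemmed cut-leaf: 443 × 1/4 = 110.75
  green-stemmed potato-leaf: 443 × 1/4 = 110.75
χ² = Σ (O − E)² / E
  purple-stemmed cut-leaf: (115 − 110.75)² / 110.75 = 0.1631
  purple-stemmed potato-leaf: (102 − 110.75)² / 110.75 = 0.6913
  green-stemmed cut-leaf: (114 − 110.75)² / 110.75 = 0.0954
  green-stemmed potato-leaf: (112 − 110.75)² / 110.75 = 0.0141
χ² = 0.1631 + 0.6913 + 0.0954 + 0.0141 = 0.9639 ≈ 0.964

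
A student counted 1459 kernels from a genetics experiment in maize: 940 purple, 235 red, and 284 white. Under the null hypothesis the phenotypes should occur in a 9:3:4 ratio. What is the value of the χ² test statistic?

Expected counts for N = 1459 under a 9:3:4 ratio (total parts = 16):
  purple: 1459 × 9/16 = 820.6875
  red: 1459 × 3/16 = 273.5625
  white: 1459 × 4/16 = 364.75
χ² = Σ (O − E)² / E
  purple: (940 − 820.6875)² / 820.6875 = 17.3458
  red: (235 − 273.5625)² / 273.5625 = 5.4359
  white: (284 − 364.75)² / 364.75 = 17.8768
χ² = 17.3458 + 5.4359 + 17.8768 = 40.6585 ≈ 40.659

40.659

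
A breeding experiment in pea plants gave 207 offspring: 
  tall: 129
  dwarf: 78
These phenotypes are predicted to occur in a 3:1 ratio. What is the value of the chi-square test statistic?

17.754

The 3:1 ratio has 4 parts, so with N = 207 the expected counts are:
  tall: 207 × 3/4 = 155.25
  dwarf: 207 × 1/4 = 51.75
χ² = Σ (O − E)² / E
  tall: (129 − 155.25)² / 155.25 = 4.4384
  dwarf: (78 − 51.75)² / 51.75 = 13.3152
χ² = 4.4384 + 13.3152 = 17.7536 ≈ 17.754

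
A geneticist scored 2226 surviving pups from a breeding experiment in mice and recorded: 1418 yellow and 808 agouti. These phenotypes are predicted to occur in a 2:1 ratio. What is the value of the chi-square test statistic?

The 2:1 ratio has 3 parts, so with N = 2226 the expected counts are:
  yellow: 2226 × 2/3 = 1484
  agouti: 2226 × 1/3 = 742
χ² = Σ (O − E)² / E
  yellow: (1418 − 1484)² / 1484 = 2.9353
  agouti: (808 − 742)² / 742 = 5.8706
χ² = 2.9353 + 5.8706 = 8.8059 ≈ 8.806

8.806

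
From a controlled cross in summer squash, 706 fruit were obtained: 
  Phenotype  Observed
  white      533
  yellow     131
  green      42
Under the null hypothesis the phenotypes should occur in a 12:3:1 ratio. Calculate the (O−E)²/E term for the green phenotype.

Expected counts for N = 706 under a 12:3:1 ratio (total parts = 16):
  white: 706 × 12/16 = 529.5
  yellow: 706 × 3/16 = 132.375
  green: 706 × 1/16 = 44.125
Contribution of green: (42 − 44.125)² / 44.125 = 0.1023

0.102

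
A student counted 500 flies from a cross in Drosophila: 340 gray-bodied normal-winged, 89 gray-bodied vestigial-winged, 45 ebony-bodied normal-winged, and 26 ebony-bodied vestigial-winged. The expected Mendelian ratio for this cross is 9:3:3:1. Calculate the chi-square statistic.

Total ratio parts = 16. Expected numbers out of 500:
  gray-bodied normal-winged: 500 × 9/16 = 281.25
  gray-bodied vestigial-winged: 500 × 3/16 = 93.75
  ebony-bodied normal-winged: 500 × 3/16 = 93.75
  ebony-bodied vestigial-winged: 500 × 1/16 = 31.25
χ² = Σ (O − E)² / E
  gray-bodied normal-winged: (340 − 281.25)² / 281.25 = 12.2722
  gray-bodied vestigial-winged: (89 − 93.75)² / 93.75 = 0.2407
  ebony-bodied normal-winged: (45 − 93.75)² / 93.75 = 25.3500
  ebony-bodied vestigial-winged: (26 − 31.25)² / 31.25 = 0.8820
χ² = 12.2722 + 0.2407 + 25.3500 + 0.8820 = 38.7449 ≈ 38.745

38.745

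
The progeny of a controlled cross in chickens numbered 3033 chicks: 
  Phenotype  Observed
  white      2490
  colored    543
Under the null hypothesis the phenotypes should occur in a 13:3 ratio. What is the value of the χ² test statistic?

Under the 13:3 hypothesis (Σ ratio = 16, N = 3033):
  white: 3033 × 13/16 = 2464.3125
  colored: 3033 × 3/16 = 568.6875
χ² = Σ (O − E)² / E
  white: (2490 − 2464.3125)² / 2464.3125 = 0.2678
  colored: (543 − 568.6875)² / 568.6875 = 1.1603
χ² = 0.2678 + 1.1603 = 1.4281 ≈ 1.428

1.428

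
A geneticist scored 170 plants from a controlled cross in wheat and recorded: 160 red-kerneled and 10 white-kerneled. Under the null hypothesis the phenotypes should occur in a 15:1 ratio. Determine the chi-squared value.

Expected counts for N = 170 under a 15:1 ratio (total parts = 16):
  red-kerneled: 170 × 15/16 = 159.375
  white-kerneled: 170 × 1/16 = 10.625
χ² = Σ (O − E)² / E
  red-kerneled: (160 − 159.375)² / 159.375 = 0.0025
  white-kerneled: (10 − 10.625)² / 10.625 = 0.0368
χ² = 0.0025 + 0.0368 = 0.0393 ≈ 0.039

0.039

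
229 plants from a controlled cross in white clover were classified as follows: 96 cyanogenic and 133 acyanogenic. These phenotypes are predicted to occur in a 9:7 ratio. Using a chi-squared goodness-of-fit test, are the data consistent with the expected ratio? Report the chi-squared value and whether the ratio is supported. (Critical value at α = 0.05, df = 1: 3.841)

The 9:7 ratio has 16 parts, so with N = 229 the expected counts are:
  cyanogenic: 229 × 9/16 = 128.8125
  acyanogenic: 229 × 7/16 = 100.1875
χ² = Σ (O − E)² / E
  cyanogenic: (96 − 128.8125)² / 128.8125 = 8.3584
  acyanogenic: (133 − 100.1875)² / 100.1875 = 10.7465
χ² = 8.3584 + 10.7465 = 19.1049 ≈ 19.105
Degrees of freedom = 2 − 1 = 1; critical value at α = 0.05 is 3.841.
Since 19.105 > 3.841, we reject the null hypothesis — the data do not fit the 9:7 ratio.

19.105; not consistent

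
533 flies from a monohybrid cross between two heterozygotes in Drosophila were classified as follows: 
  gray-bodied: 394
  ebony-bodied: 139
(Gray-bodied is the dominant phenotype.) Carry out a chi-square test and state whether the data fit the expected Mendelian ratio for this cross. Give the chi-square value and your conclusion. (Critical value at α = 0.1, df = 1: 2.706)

For a monohybrid cross between heterozygotes with complete dominance, the expected phenotypic ratio is 3:1.
Expected counts for N = 533 under a 3:1 ratio (total parts = 4):
  gray-bodied: 533 × 3/4 = 399.75
  ebony-bodied: 533 × 1/4 = 133.25
χ² = Σ (O − E)² / E
  gray-bodied: (394 − 399.75)² / 399.75 = 0.0827
  ebony-bodied: (139 − 133.25)² / 133.25 = 0.2481
χ² = 0.0827 + 0.2481 = 0.3308 ≈ 0.331
Degrees of freedom = 2 − 1 = 1; critical value at α = 0.1 is 2.706.
Since 0.331 < 2.706, we fail to reject the null hypothesis — the data are consistent with the 3:1 ratio.

0.331; consistent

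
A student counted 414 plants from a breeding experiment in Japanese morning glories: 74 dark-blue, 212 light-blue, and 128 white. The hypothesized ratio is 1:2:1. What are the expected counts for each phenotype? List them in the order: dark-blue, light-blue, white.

103.5, 207, 103.5

Under the 1:2:1 hypothesis (Σ ratio = 4, N = 414):
  dark-blue: 414 × 1/4 = 103.5
  light-blue: 414 × 2/4 = 207
  white: 414 × 1/4 = 103.5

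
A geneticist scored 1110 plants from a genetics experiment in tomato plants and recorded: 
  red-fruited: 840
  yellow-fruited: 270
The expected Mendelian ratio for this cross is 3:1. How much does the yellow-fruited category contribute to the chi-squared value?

Under the 3:1 hypothesis (Σ ratio = 4, N = 1110):
  red-fruited: 1110 × 3/4 = 832.5
  yellow-fruited: 1110 × 1/4 = 277.5
Contribution of yellow-fruited: (270 − 277.5)² / 277.5 = 0.2027

0.203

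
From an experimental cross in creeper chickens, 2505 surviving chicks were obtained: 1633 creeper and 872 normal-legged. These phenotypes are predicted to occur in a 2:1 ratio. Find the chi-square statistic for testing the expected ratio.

2.459

Under the 2:1 hypothesis (Σ ratio = 3, N = 2505):
  creeper: 2505 × 2/3 = 1670
  normal-legged: 2505 × 1/3 = 835
χ² = Σ (O − E)² / E
  creeper: (1633 − 1670)² / 1670 = 0.8198
  normal-legged: (872 − 835)² / 835 = 1.6395
χ² = 0.8198 + 1.6395 = 2.4593 ≈ 2.459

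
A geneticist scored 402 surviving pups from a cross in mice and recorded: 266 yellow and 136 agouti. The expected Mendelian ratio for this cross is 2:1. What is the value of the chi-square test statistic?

0.045

Total ratio parts = 3. Expected numbers out of 402:
  yellow: 402 × 2/3 = 268
  agouti: 402 × 1/3 = 134
χ² = Σ (O − E)² / E
  yellow: (266 − 268)² / 268 = 0.0149
  agouti: (136 − 134)² / 134 = 0.0299
χ² = 0.0149 + 0.0299 = 0.0448 ≈ 0.045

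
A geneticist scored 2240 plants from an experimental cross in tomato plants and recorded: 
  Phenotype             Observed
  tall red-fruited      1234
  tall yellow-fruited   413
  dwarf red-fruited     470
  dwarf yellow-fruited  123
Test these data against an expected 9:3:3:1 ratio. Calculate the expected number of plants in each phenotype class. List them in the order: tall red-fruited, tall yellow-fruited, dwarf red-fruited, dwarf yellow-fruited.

1260, 420, 420, 140

Under the 9:3:3:1 hypothesis (Σ ratio = 16, N = 2240):
  tall red-fruited: 2240 × 9/16 = 1260
  tall yellow-fruited: 2240 × 3/16 = 420
  dwarf red-fruited: 2240 × 3/16 = 420
  dwarf yellow-fruited: 2240 × 1/16 = 140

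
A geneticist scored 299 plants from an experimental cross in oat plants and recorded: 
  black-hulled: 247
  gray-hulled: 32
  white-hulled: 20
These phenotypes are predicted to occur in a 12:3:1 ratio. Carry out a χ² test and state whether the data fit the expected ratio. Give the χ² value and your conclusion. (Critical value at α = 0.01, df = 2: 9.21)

Expected counts for N = 299 under a 12:3:1 ratio (total parts = 16):
  black-hulled: 299 × 12/16 = 224.25
  gray-hulled: 299 × 3/16 = 56.0625
  white-hulled: 299 × 1/16 = 18.6875
χ² = Σ (O − E)² / E
  black-hulled: (247 − 224.25)² / 224.25 = 2.3080
  gray-hulled: (32 − 56.0625)² / 56.0625 = 10.3278
  white-hulled: (20 − 18.6875)² / 18.6875 = 0.0922
χ² = 2.3080 + 10.3278 + 0.0922 = 12.728
Degrees of freedom = 3 − 1 = 2; critical value at α = 0.01 is 9.21.
Since 12.728 > 9.21, we reject the null hypothesis — the data do not fit the 12:3:1 ratio.

12.728; not consistent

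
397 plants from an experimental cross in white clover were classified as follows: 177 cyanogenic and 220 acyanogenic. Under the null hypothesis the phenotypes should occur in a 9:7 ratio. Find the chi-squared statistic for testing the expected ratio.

Expected counts for N = 397 under a 9:7 ratio (total parts = 16):
  cyanogenic: 397 × 9/16 = 223.3125
  acyanogenic: 397 × 7/16 = 173.6875
χ² = Σ (O − E)² / E
  cyanogenic: (177 − 223.3125)² / 223.3125 = 9.6047
  acyanogenic: (220 − 173.6875)² / 173.6875 = 12.3489
χ² = 9.6047 + 12.3489 = 21.9536 ≈ 21.954

21.954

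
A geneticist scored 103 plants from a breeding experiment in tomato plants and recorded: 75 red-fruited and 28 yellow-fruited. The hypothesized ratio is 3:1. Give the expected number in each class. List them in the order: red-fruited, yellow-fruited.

The 3:1 ratio has 4 parts, so with N = 103 the expected counts are:
  red-fruited: 103 × 3/4 = 77.25
  yellow-fruited: 103 × 1/4 = 25.75

77.25, 25.75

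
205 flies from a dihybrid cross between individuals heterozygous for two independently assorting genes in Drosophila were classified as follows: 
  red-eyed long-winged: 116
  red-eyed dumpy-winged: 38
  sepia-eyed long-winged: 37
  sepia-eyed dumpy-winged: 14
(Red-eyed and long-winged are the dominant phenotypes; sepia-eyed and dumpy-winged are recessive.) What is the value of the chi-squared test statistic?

0.173

A dihybrid F₂ with independent assortment and complete dominance at both loci gives a 9:3:3:1 phenotypic ratio.
Total ratio parts = 16. Expected numbers out of 205:
  red-eyed long-winged: 205 × 9/16 = 115.3125
  red-eyed dumpy-winged: 205 × 3/16 = 38.4375
  sepia-eyed long-winged: 205 × 3/16 = 38.4375
  sepia-eyed dumpy-winged: 205 × 1/16 = 12.8125
χ² = Σ (O − E)² / E
  red-eyed long-winged: (116 − 115.3125)² / 115.3125 = 0.0041
  red-eyed dumpy-winged: (38 − 38.4375)² / 38.4375 = 0.0050
  sepia-eyed long-winged: (37 − 38.4375)² / 38.4375 = 0.0538
  sepia-eyed dumpy-winged: (14 − 12.8125)² / 12.8125 = 0.1101
χ² = 0.0041 + 0.0050 + 0.0538 + 0.1101 = 0.173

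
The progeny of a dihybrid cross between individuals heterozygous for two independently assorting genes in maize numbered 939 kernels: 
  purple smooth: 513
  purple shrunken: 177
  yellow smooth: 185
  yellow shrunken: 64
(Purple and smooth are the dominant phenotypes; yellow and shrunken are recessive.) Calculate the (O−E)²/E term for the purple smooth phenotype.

A dihybrid F₂ with independent assortment and complete dominance at both loci gives a 9:3:3:1 phenotypic ratio.
Under the 9:3:3:1 hypothesis (Σ ratio = 16, N = 939):
  purple smooth: 939 × 9/16 = 528.1875
  purple shrunken: 939 × 3/16 = 176.0625
  yellow smooth: 939 × 3/16 = 176.0625
  yellow shrunken: 939 × 1/16 = 58.6875
Contribution of purple smooth: (513 − 528.1875)² / 528.1875 = 0.4367

0.437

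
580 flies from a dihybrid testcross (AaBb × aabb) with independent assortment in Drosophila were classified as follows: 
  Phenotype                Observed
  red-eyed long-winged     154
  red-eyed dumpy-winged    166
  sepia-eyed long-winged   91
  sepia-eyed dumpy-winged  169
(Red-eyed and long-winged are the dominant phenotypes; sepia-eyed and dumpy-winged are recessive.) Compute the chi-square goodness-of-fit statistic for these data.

27.683

A dihybrid testcross with independent assortment gives a 1:1:1:1 ratio.
Total ratio parts = 4. Expected numbers out of 580:
  red-eyed long-winged: 580 × 1/4 = 145
  red-eyed dumpy-winged: 580 × 1/4 = 145
  sepia-eyed long-winged: 580 × 1/4 = 145
  sepia-eyed dumpy-winged: 580 × 1/4 = 145
χ² = Σ (O − E)² / E
  red-eyed long-winged: (154 − 145)² / 145 = 0.5586
  red-eyed dumpy-winged: (166 − 145)² / 145 = 3.0414
  sepia-eyed long-winged: (91 − 145)² / 145 = 20.1103
  sepia-eyed dumpy-winged: (169 − 145)² / 145 = 3.9724
χ² = 0.5586 + 3.0414 + 20.1103 + 3.9724 = 27.6827 ≈ 27.683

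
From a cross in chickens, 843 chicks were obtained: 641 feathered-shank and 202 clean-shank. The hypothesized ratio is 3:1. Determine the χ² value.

0.484

Expected counts for N = 843 under a 3:1 ratio (total parts = 4):
  feathered-shank: 843 × 3/4 = 632.25
  clean-shank: 843 × 1/4 = 210.75
χ² = Σ (O − E)² / E
  feathered-shank: (641 − 632.25)² / 632.25 = 0.1211
  clean-shank: (202 − 210.75)² / 210.75 = 0.3633
χ² = 0.1211 + 0.3633 = 0.4844 ≈ 0.484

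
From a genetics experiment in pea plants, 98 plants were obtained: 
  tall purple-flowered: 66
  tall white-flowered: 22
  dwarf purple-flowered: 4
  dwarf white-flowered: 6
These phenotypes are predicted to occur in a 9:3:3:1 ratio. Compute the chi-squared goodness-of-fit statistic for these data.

The 9:3:3:1 ratio has 16 parts, so with N = 98 the expected counts are:
  tall purple-flowered: 98 × 9/16 = 55.125
  tall white-flowered: 98 × 3/16 = 18.375
  dwarf purple-flowered: 98 × 3/16 = 18.375
  dwarf white-flowered: 98 × 1/16 = 6.125
χ² = Σ (O − E)² / E
  tall purple-flowered: (66 − 55.125)² / 55.125 = 2.1454
  tall white-flowered: (22 − 18.375)² / 18.375 = 0.7151
  dwarf purple-flowered: (4 − 18.375)² / 18.375 = 11.2457
  dwarf white-flowered: (6 − 6.125)² / 6.125 = 0.0026
χ² = 2.1454 + 0.7151 + 11.2457 + 0.0026 = 14.1088 ≈ 14.109

14.109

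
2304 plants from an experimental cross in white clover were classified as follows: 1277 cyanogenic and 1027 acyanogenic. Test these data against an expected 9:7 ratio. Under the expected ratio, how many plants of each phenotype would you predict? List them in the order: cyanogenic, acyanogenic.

Under the 9:7 hypothesis (Σ ratio = 16, N = 2304):
  cyanogenic: 2304 × 9/16 = 1296
  acyanogenic: 2304 × 7/16 = 1008

1296, 1008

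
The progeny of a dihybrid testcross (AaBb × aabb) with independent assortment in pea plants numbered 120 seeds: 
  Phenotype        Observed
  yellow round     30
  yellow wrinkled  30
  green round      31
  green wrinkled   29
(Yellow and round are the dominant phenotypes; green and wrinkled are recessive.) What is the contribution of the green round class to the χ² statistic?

A dihybrid testcross with independent assortment gives a 1:1:1:1 ratio.
Under the 1:1:1:1 hypothesis (Σ ratio = 4, N = 120):
  yellow round: 120 × 1/4 = 30
  yellow wrinkled: 120 × 1/4 = 30
  green round: 120 × 1/4 = 30
  green wrinkled: 120 × 1/4 = 30
Contribution of green round: (31 − 30)² / 30 = 0.0333

0.033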